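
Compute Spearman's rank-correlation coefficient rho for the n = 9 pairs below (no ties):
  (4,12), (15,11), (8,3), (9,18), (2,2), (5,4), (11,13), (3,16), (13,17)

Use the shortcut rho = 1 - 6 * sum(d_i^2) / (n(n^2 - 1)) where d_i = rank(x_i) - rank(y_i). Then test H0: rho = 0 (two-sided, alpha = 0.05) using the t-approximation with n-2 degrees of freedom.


Step 1: Rank x and y separately (midranks; no ties here).
rank(x): 4->3, 15->9, 8->5, 9->6, 2->1, 5->4, 11->7, 3->2, 13->8
rank(y): 12->5, 11->4, 3->2, 18->9, 2->1, 4->3, 13->6, 16->7, 17->8
Step 2: d_i = R_x(i) - R_y(i); compute d_i^2.
  (3-5)^2=4, (9-4)^2=25, (5-2)^2=9, (6-9)^2=9, (1-1)^2=0, (4-3)^2=1, (7-6)^2=1, (2-7)^2=25, (8-8)^2=0
sum(d^2) = 74.
Step 3: rho = 1 - 6*74 / (9*(9^2 - 1)) = 1 - 444/720 = 0.383333.
Step 4: Under H0, t = rho * sqrt((n-2)/(1-rho^2)) = 1.0981 ~ t(7).
Step 5: Two-sided p-value from the t-distribution with 7 df = 0.308495.
Step 6: alpha = 0.05. fail to reject H0.

rho = 0.3833, p = 0.308495, fail to reject H0 at alpha = 0.05.


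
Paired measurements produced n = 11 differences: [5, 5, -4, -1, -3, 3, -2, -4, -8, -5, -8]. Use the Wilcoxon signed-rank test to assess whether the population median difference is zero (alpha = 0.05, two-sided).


Step 1: Drop any zero differences (none here) and take |d_i|.
|d| = [5, 5, 4, 1, 3, 3, 2, 4, 8, 5, 8]
Step 2: Midrank |d_i| (ties get averaged ranks).
ranks: |5|->8, |5|->8, |4|->5.5, |1|->1, |3|->3.5, |3|->3.5, |2|->2, |4|->5.5, |8|->10.5, |5|->8, |8|->10.5
Step 3: Attach original signs; sum ranks with positive sign and with negative sign.
W+ = 8 + 8 + 3.5 = 19.5
W- = 5.5 + 1 + 3.5 + 2 + 5.5 + 10.5 + 8 + 10.5 = 46.5
(Check: W+ + W- = 66 should equal n(n+1)/2 = 66.)
Step 4: Test statistic W = min(W+, W-) = 19.5.
Step 5: Ties in |d|, so use the tie-corrected normal approximation.
        E[W] = n(n+1)/4 = 11*12/4 = 33.
        Tie groups: |d|=3 (t=2), |d|=4 (t=2), |d|=5 (t=3), |d|=8 (t=2); sum(t^3 - t) = 42.
        Var[W] = n(n+1)(2n+1)/24 - sum(t^3-t)/48 = 3036/24 - 42/48 = 125.625.
        z = (W - E[W]) / sqrt(Var[W]) = (19.5 - 33) / 11.2083 = -1.2045.
        Two-sided p = 2*Phi(z) = 0.228408.
Step 6: alpha = 0.05. fail to reject H0.

W+ = 19.5, W- = 46.5, W = min = 19.5, p = 0.228408, fail to reject H0.


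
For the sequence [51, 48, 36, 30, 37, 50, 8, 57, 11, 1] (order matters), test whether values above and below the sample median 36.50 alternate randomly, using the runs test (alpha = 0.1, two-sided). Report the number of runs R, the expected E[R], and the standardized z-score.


Step 1: Compute median = 36.50; label A = above, B = below.
Labels in order: AABBAABABB  (n_A = 5, n_B = 5)
Step 2: Count runs R = 6.
Step 3: Under H0 (random ordering), E[R] = 2*n_A*n_B/(n_A+n_B) + 1 = 2*5*5/10 + 1 = 6.0000.
        Var[R] = 2*n_A*n_B*(2*n_A*n_B - n_A - n_B) / ((n_A+n_B)^2 * (n_A+n_B-1)) = 2000/900 = 2.2222.
        SD[R] = 1.4907.
Step 4: R = E[R], so z = 0 with no continuity correction.
Step 5: Two-sided p-value via normal approximation = 2*(1 - Phi(|z|)) = 1.000000.
Step 6: alpha = 0.1. fail to reject H0.

R = 6, z = 0.0000, p = 1.000000, fail to reject H0.


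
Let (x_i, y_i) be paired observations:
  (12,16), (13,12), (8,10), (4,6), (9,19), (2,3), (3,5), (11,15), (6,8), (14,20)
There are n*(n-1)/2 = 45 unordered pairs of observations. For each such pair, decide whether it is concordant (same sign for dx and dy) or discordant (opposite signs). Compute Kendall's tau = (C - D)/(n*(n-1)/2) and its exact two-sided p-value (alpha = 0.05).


Step 1: Enumerate the 45 unordered pairs (i,j) with i<j and classify each by sign(x_j-x_i) * sign(y_j-y_i).
  (1,2):dx=+1,dy=-4->D; (1,3):dx=-4,dy=-6->C; (1,4):dx=-8,dy=-10->C; (1,5):dx=-3,dy=+3->D
  (1,6):dx=-10,dy=-13->C; (1,7):dx=-9,dy=-11->C; (1,8):dx=-1,dy=-1->C; (1,9):dx=-6,dy=-8->C
  (1,10):dx=+2,dy=+4->C; (2,3):dx=-5,dy=-2->C; (2,4):dx=-9,dy=-6->C; (2,5):dx=-4,dy=+7->D
  (2,6):dx=-11,dy=-9->C; (2,7):dx=-10,dy=-7->C; (2,8):dx=-2,dy=+3->D; (2,9):dx=-7,dy=-4->C
  (2,10):dx=+1,dy=+8->C; (3,4):dx=-4,dy=-4->C; (3,5):dx=+1,dy=+9->C; (3,6):dx=-6,dy=-7->C
  (3,7):dx=-5,dy=-5->C; (3,8):dx=+3,dy=+5->C; (3,9):dx=-2,dy=-2->C; (3,10):dx=+6,dy=+10->C
  (4,5):dx=+5,dy=+13->C; (4,6):dx=-2,dy=-3->C; (4,7):dx=-1,dy=-1->C; (4,8):dx=+7,dy=+9->C
  (4,9):dx=+2,dy=+2->C; (4,10):dx=+10,dy=+14->C; (5,6):dx=-7,dy=-16->C; (5,7):dx=-6,dy=-14->C
  (5,8):dx=+2,dy=-4->D; (5,9):dx=-3,dy=-11->C; (5,10):dx=+5,dy=+1->C; (6,7):dx=+1,dy=+2->C
  (6,8):dx=+9,dy=+12->C; (6,9):dx=+4,dy=+5->C; (6,10):dx=+12,dy=+17->C; (7,8):dx=+8,dy=+10->C
  (7,9):dx=+3,dy=+3->C; (7,10):dx=+11,dy=+15->C; (8,9):dx=-5,dy=-7->C; (8,10):dx=+3,dy=+5->C
  (9,10):dx=+8,dy=+12->C
Step 2: C = 40, D = 5, total pairs = 45.
Step 3: tau = (C - D)/(n(n-1)/2) = (40 - 5)/45 = 0.777778.
Step 4: Exact two-sided p-value (enumerate n! = 3628800 permutations of y under H0): p = 0.000946.
Step 5: alpha = 0.05. reject H0.

tau_b = 0.7778 (C=40, D=5), p = 0.000946, reject H0.


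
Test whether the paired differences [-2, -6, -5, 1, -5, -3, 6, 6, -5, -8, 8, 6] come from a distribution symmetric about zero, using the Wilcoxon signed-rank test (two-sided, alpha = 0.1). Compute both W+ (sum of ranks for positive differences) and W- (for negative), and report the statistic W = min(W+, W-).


Step 1: Drop any zero differences (none here) and take |d_i|.
|d| = [2, 6, 5, 1, 5, 3, 6, 6, 5, 8, 8, 6]
Step 2: Midrank |d_i| (ties get averaged ranks).
ranks: |2|->2, |6|->8.5, |5|->5, |1|->1, |5|->5, |3|->3, |6|->8.5, |6|->8.5, |5|->5, |8|->11.5, |8|->11.5, |6|->8.5
Step 3: Attach original signs; sum ranks with positive sign and with negative sign.
W+ = 1 + 8.5 + 8.5 + 11.5 + 8.5 = 38
W- = 2 + 8.5 + 5 + 5 + 3 + 5 + 11.5 = 40
(Check: W+ + W- = 78 should equal n(n+1)/2 = 78.)
Step 4: Test statistic W = min(W+, W-) = 38.
Step 5: Ties in |d|, so use the tie-corrected normal approximation.
        E[W] = n(n+1)/4 = 12*13/4 = 39.
        Tie groups: |d|=5 (t=3), |d|=6 (t=4), |d|=8 (t=2); sum(t^3 - t) = 90.
        Var[W] = n(n+1)(2n+1)/24 - sum(t^3-t)/48 = 3900/24 - 90/48 = 160.625.
        z = (W - E[W]) / sqrt(Var[W]) = (38 - 39) / 12.6738 = -0.0789.
        Two-sided p = 2*Phi(z) = 0.937110.
Step 6: alpha = 0.1. fail to reject H0.

W+ = 38, W- = 40, W = min = 38, p = 0.937110, fail to reject H0.


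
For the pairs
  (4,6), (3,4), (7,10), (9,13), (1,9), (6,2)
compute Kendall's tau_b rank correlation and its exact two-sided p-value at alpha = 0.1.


Step 1: Enumerate the 15 unordered pairs (i,j) with i<j and classify each by sign(x_j-x_i) * sign(y_j-y_i).
  (1,2):dx=-1,dy=-2->C; (1,3):dx=+3,dy=+4->C; (1,4):dx=+5,dy=+7->C; (1,5):dx=-3,dy=+3->D
  (1,6):dx=+2,dy=-4->D; (2,3):dx=+4,dy=+6->C; (2,4):dx=+6,dy=+9->C; (2,5):dx=-2,dy=+5->D
  (2,6):dx=+3,dy=-2->D; (3,4):dx=+2,dy=+3->C; (3,5):dx=-6,dy=-1->C; (3,6):dx=-1,dy=-8->C
  (4,5):dx=-8,dy=-4->C; (4,6):dx=-3,dy=-11->C; (5,6):dx=+5,dy=-7->D
Step 2: C = 10, D = 5, total pairs = 15.
Step 3: tau = (C - D)/(n(n-1)/2) = (10 - 5)/15 = 0.333333.
Step 4: Exact two-sided p-value (enumerate n! = 720 permutations of y under H0): p = 0.469444.
Step 5: alpha = 0.1. fail to reject H0.

tau_b = 0.3333 (C=10, D=5), p = 0.469444, fail to reject H0.


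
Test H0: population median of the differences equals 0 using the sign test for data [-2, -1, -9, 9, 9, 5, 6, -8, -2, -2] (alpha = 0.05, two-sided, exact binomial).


Step 1: Discard zero differences. Original n = 10; n_eff = number of nonzero differences = 10.
Nonzero differences (with sign): -2, -1, -9, +9, +9, +5, +6, -8, -2, -2
Step 2: Count signs: positive = 4, negative = 6.
Step 3: Under H0: P(positive) = 0.5, so the number of positives S ~ Bin(10, 0.5).
Step 4: Two-sided exact p-value = sum of Bin(10,0.5) probabilities at or below the observed probability = 0.753906.
Step 5: alpha = 0.05. fail to reject H0.

n_eff = 10, pos = 4, neg = 6, p = 0.753906, fail to reject H0.


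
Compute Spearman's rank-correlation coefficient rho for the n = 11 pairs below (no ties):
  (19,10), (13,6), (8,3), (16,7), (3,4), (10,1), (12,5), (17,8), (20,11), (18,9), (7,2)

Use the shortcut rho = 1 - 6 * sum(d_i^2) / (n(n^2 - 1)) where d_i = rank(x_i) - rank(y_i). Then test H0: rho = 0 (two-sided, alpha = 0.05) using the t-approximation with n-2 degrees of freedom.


Step 1: Rank x and y separately (midranks; no ties here).
rank(x): 19->10, 13->6, 8->3, 16->7, 3->1, 10->4, 12->5, 17->8, 20->11, 18->9, 7->2
rank(y): 10->10, 6->6, 3->3, 7->7, 4->4, 1->1, 5->5, 8->8, 11->11, 9->9, 2->2
Step 2: d_i = R_x(i) - R_y(i); compute d_i^2.
  (10-10)^2=0, (6-6)^2=0, (3-3)^2=0, (7-7)^2=0, (1-4)^2=9, (4-1)^2=9, (5-5)^2=0, (8-8)^2=0, (11-11)^2=0, (9-9)^2=0, (2-2)^2=0
sum(d^2) = 18.
Step 3: rho = 1 - 6*18 / (11*(11^2 - 1)) = 1 - 108/1320 = 0.918182.
Step 4: Under H0, t = rho * sqrt((n-2)/(1-rho^2)) = 6.9531 ~ t(9).
Step 5: Two-sided p-value from the t-distribution with 9 df = 0.000067.
Step 6: alpha = 0.05. reject H0.

rho = 0.9182, p = 0.000067, reject H0 at alpha = 0.05.


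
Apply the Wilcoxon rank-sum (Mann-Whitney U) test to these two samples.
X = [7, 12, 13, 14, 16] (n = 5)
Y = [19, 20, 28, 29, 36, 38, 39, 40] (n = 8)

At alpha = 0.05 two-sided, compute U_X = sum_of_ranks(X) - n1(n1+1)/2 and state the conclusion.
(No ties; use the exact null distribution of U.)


Step 1: Combine and sort all 13 observations; assign midranks.
sorted (value, group): (7,X), (12,X), (13,X), (14,X), (16,X), (19,Y), (20,Y), (28,Y), (29,Y), (36,Y), (38,Y), (39,Y), (40,Y)
ranks: 7->1, 12->2, 13->3, 14->4, 16->5, 19->6, 20->7, 28->8, 29->9, 36->10, 38->11, 39->12, 40->13
Step 2: Rank sum for X: R1 = 1 + 2 + 3 + 4 + 5 = 15.
Step 3: U_X = R1 - n1(n1+1)/2 = 15 - 5*6/2 = 15 - 15 = 0.
       U_Y = n1*n2 - U_X = 40 - 0 = 40.
Step 4: No ties, so the exact null distribution of U (based on enumerating the C(13,5) = 1287 equally likely rank assignments) gives the two-sided p-value.
Step 5: p-value = 0.001554; compare to alpha = 0.05. reject H0.

U_X = 0, p = 0.001554, reject H0 at alpha = 0.05.


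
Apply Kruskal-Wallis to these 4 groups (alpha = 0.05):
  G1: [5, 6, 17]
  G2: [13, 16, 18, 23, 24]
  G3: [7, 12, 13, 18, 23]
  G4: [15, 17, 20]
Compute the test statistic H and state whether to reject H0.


Step 1: Combine all N = 16 observations and assign midranks.
sorted (value, group, rank): (5,G1,1), (6,G1,2), (7,G3,3), (12,G3,4), (13,G2,5.5), (13,G3,5.5), (15,G4,7), (16,G2,8), (17,G1,9.5), (17,G4,9.5), (18,G2,11.5), (18,G3,11.5), (20,G4,13), (23,G2,14.5), (23,G3,14.5), (24,G2,16)
Step 2: Sum ranks within each group.
R_1 = 12.5 (n_1 = 3)
R_2 = 55.5 (n_2 = 5)
R_3 = 38.5 (n_3 = 5)
R_4 = 29.5 (n_4 = 3)
Step 3: H = 12/(N(N+1)) * sum(R_i^2/n_i) - 3(N+1)
     = 12/(16*17) * (12.5^2/3 + 55.5^2/5 + 38.5^2/5 + 29.5^2/3) - 3*17
     = 0.044118 * 1254.67 - 51
     = 4.352941.
Step 4: Ties present; correction factor C = 1 - 24/(16^3 - 16) = 0.994118. Corrected H = 4.352941 / 0.994118 = 4.378698.
Step 5: Under H0, H ~ chi^2(3); p-value = 0.223369.
Step 6: alpha = 0.05. fail to reject H0.

H = 4.3787, df = 3, p = 0.223369, fail to reject H0.


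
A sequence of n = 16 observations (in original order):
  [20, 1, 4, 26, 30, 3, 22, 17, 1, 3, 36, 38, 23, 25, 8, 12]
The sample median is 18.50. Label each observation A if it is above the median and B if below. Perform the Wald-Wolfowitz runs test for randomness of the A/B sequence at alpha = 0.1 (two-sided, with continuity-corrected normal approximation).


Step 1: Compute median = 18.50; label A = above, B = below.
Labels in order: ABBAABABBBAAAABB  (n_A = 8, n_B = 8)
Step 2: Count runs R = 8.
Step 3: Under H0 (random ordering), E[R] = 2*n_A*n_B/(n_A+n_B) + 1 = 2*8*8/16 + 1 = 9.0000.
        Var[R] = 2*n_A*n_B*(2*n_A*n_B - n_A - n_B) / ((n_A+n_B)^2 * (n_A+n_B-1)) = 14336/3840 = 3.7333.
        SD[R] = 1.9322.
Step 4: Continuity-corrected z = (R + 0.5 - E[R]) / SD[R] = (8 + 0.5 - 9.0000) / 1.9322 = -0.2588.
Step 5: Two-sided p-value via normal approximation = 2*(1 - Phi(|z|)) = 0.795809.
Step 6: alpha = 0.1. fail to reject H0.

R = 8, z = -0.2588, p = 0.795809, fail to reject H0.


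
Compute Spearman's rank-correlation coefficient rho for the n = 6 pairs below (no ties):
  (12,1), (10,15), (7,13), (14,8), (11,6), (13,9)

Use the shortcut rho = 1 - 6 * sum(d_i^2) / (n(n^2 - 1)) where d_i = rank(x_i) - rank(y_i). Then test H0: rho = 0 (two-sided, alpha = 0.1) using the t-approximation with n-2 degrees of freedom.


Step 1: Rank x and y separately (midranks; no ties here).
rank(x): 12->4, 10->2, 7->1, 14->6, 11->3, 13->5
rank(y): 1->1, 15->6, 13->5, 8->3, 6->2, 9->4
Step 2: d_i = R_x(i) - R_y(i); compute d_i^2.
  (4-1)^2=9, (2-6)^2=16, (1-5)^2=16, (6-3)^2=9, (3-2)^2=1, (5-4)^2=1
sum(d^2) = 52.
Step 3: rho = 1 - 6*52 / (6*(6^2 - 1)) = 1 - 312/210 = -0.485714.
Step 4: Under H0, t = rho * sqrt((n-2)/(1-rho^2)) = -1.1113 ~ t(4).
Step 5: Two-sided p-value from the t-distribution with 4 df = 0.328723.
Step 6: alpha = 0.1. fail to reject H0.

rho = -0.4857, p = 0.328723, fail to reject H0 at alpha = 0.1.


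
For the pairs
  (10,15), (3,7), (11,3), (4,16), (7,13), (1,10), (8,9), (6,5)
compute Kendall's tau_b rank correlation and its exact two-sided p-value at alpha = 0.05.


Step 1: Enumerate the 28 unordered pairs (i,j) with i<j and classify each by sign(x_j-x_i) * sign(y_j-y_i).
  (1,2):dx=-7,dy=-8->C; (1,3):dx=+1,dy=-12->D; (1,4):dx=-6,dy=+1->D; (1,5):dx=-3,dy=-2->C
  (1,6):dx=-9,dy=-5->C; (1,7):dx=-2,dy=-6->C; (1,8):dx=-4,dy=-10->C; (2,3):dx=+8,dy=-4->D
  (2,4):dx=+1,dy=+9->C; (2,5):dx=+4,dy=+6->C; (2,6):dx=-2,dy=+3->D; (2,7):dx=+5,dy=+2->C
  (2,8):dx=+3,dy=-2->D; (3,4):dx=-7,dy=+13->D; (3,5):dx=-4,dy=+10->D; (3,6):dx=-10,dy=+7->D
  (3,7):dx=-3,dy=+6->D; (3,8):dx=-5,dy=+2->D; (4,5):dx=+3,dy=-3->D; (4,6):dx=-3,dy=-6->C
  (4,7):dx=+4,dy=-7->D; (4,8):dx=+2,dy=-11->D; (5,6):dx=-6,dy=-3->C; (5,7):dx=+1,dy=-4->D
  (5,8):dx=-1,dy=-8->C; (6,7):dx=+7,dy=-1->D; (6,8):dx=+5,dy=-5->D; (7,8):dx=-2,dy=-4->C
Step 2: C = 12, D = 16, total pairs = 28.
Step 3: tau = (C - D)/(n(n-1)/2) = (12 - 16)/28 = -0.142857.
Step 4: Exact two-sided p-value (enumerate n! = 40320 permutations of y under H0): p = 0.719544.
Step 5: alpha = 0.05. fail to reject H0.

tau_b = -0.1429 (C=12, D=16), p = 0.719544, fail to reject H0.


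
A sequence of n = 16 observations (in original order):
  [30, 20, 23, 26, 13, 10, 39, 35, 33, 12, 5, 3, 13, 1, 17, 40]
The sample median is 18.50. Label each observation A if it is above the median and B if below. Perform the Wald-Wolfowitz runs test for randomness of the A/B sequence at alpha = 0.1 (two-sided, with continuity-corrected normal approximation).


Step 1: Compute median = 18.50; label A = above, B = below.
Labels in order: AAAABBAAABBBBBBA  (n_A = 8, n_B = 8)
Step 2: Count runs R = 5.
Step 3: Under H0 (random ordering), E[R] = 2*n_A*n_B/(n_A+n_B) + 1 = 2*8*8/16 + 1 = 9.0000.
        Var[R] = 2*n_A*n_B*(2*n_A*n_B - n_A - n_B) / ((n_A+n_B)^2 * (n_A+n_B-1)) = 14336/3840 = 3.7333.
        SD[R] = 1.9322.
Step 4: Continuity-corrected z = (R + 0.5 - E[R]) / SD[R] = (5 + 0.5 - 9.0000) / 1.9322 = -1.8114.
Step 5: Two-sided p-value via normal approximation = 2*(1 - Phi(|z|)) = 0.070076.
Step 6: alpha = 0.1. reject H0.

R = 5, z = -1.8114, p = 0.070076, reject H0.


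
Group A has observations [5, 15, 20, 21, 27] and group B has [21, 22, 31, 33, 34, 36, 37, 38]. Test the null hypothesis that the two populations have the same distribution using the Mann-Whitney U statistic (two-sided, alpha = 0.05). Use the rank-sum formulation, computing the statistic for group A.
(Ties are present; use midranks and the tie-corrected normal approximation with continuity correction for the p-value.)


Step 1: Combine and sort all 13 observations; assign midranks.
sorted (value, group): (5,X), (15,X), (20,X), (21,X), (21,Y), (22,Y), (27,X), (31,Y), (33,Y), (34,Y), (36,Y), (37,Y), (38,Y)
ranks: 5->1, 15->2, 20->3, 21->4.5, 21->4.5, 22->6, 27->7, 31->8, 33->9, 34->10, 36->11, 37->12, 38->13
Step 2: Rank sum for X: R1 = 1 + 2 + 3 + 4.5 + 7 = 17.5.
Step 3: U_X = R1 - n1(n1+1)/2 = 17.5 - 5*6/2 = 17.5 - 15 = 2.5.
       U_Y = n1*n2 - U_X = 40 - 2.5 = 37.5.
Step 4: Ties are present, so use the tie-corrected normal approximation (with continuity correction) for the p-value.
Step 5: p-value = 0.012704; compare to alpha = 0.05. reject H0.

U_X = 2.5, p = 0.012704, reject H0 at alpha = 0.05.


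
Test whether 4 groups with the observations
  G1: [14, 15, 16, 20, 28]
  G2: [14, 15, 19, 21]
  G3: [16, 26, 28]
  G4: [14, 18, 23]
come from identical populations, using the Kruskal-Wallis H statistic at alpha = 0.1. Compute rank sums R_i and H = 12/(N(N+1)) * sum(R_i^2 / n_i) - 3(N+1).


Step 1: Combine all N = 15 observations and assign midranks.
sorted (value, group, rank): (14,G1,2), (14,G2,2), (14,G4,2), (15,G1,4.5), (15,G2,4.5), (16,G1,6.5), (16,G3,6.5), (18,G4,8), (19,G2,9), (20,G1,10), (21,G2,11), (23,G4,12), (26,G3,13), (28,G1,14.5), (28,G3,14.5)
Step 2: Sum ranks within each group.
R_1 = 37.5 (n_1 = 5)
R_2 = 26.5 (n_2 = 4)
R_3 = 34 (n_3 = 3)
R_4 = 22 (n_4 = 3)
Step 3: H = 12/(N(N+1)) * sum(R_i^2/n_i) - 3(N+1)
     = 12/(15*16) * (37.5^2/5 + 26.5^2/4 + 34^2/3 + 22^2/3) - 3*16
     = 0.050000 * 1003.48 - 48
     = 2.173958.
Step 4: Ties present; correction factor C = 1 - 42/(15^3 - 15) = 0.987500. Corrected H = 2.173958 / 0.987500 = 2.201477.
Step 5: Under H0, H ~ chi^2(3); p-value = 0.531658.
Step 6: alpha = 0.1. fail to reject H0.

H = 2.2015, df = 3, p = 0.531658, fail to reject H0.


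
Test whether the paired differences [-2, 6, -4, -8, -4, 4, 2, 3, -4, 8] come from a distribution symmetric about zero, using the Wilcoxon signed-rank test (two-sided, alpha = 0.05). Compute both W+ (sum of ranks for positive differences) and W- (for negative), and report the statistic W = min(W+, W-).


Step 1: Drop any zero differences (none here) and take |d_i|.
|d| = [2, 6, 4, 8, 4, 4, 2, 3, 4, 8]
Step 2: Midrank |d_i| (ties get averaged ranks).
ranks: |2|->1.5, |6|->8, |4|->5.5, |8|->9.5, |4|->5.5, |4|->5.5, |2|->1.5, |3|->3, |4|->5.5, |8|->9.5
Step 3: Attach original signs; sum ranks with positive sign and with negative sign.
W+ = 8 + 5.5 + 1.5 + 3 + 9.5 = 27.5
W- = 1.5 + 5.5 + 9.5 + 5.5 + 5.5 = 27.5
(Check: W+ + W- = 55 should equal n(n+1)/2 = 55.)
Step 4: Test statistic W = min(W+, W-) = 27.5.
Step 5: Ties in |d|, so use the tie-corrected normal approximation.
        E[W] = n(n+1)/4 = 10*11/4 = 27.5.
        Tie groups: |d|=2 (t=2), |d|=4 (t=4), |d|=8 (t=2); sum(t^3 - t) = 72.
        Var[W] = n(n+1)(2n+1)/24 - sum(t^3-t)/48 = 2310/24 - 72/48 = 94.75.
        z = (W - E[W]) / sqrt(Var[W]) = (27.5 - 27.5) / 9.7340 = 0.0000.
        Two-sided p = 2*Phi(z) = 1.000000.
Step 6: alpha = 0.05. fail to reject H0.

W+ = 27.5, W- = 27.5, W = min = 27.5, p = 1.000000, fail to reject H0.


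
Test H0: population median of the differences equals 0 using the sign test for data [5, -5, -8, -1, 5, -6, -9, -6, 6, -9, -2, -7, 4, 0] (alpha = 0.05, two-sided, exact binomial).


Step 1: Discard zero differences. Original n = 14; n_eff = number of nonzero differences = 13.
Nonzero differences (with sign): +5, -5, -8, -1, +5, -6, -9, -6, +6, -9, -2, -7, +4
Step 2: Count signs: positive = 4, negative = 9.
Step 3: Under H0: P(positive) = 0.5, so the number of positives S ~ Bin(13, 0.5).
Step 4: Two-sided exact p-value = sum of Bin(13,0.5) probabilities at or below the observed probability = 0.266846.
Step 5: alpha = 0.05. fail to reject H0.

n_eff = 13, pos = 4, neg = 9, p = 0.266846, fail to reject H0.


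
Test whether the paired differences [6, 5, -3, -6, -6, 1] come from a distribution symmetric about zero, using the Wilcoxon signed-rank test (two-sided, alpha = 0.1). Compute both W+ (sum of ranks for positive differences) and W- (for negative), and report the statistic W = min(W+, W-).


Step 1: Drop any zero differences (none here) and take |d_i|.
|d| = [6, 5, 3, 6, 6, 1]
Step 2: Midrank |d_i| (ties get averaged ranks).
ranks: |6|->5, |5|->3, |3|->2, |6|->5, |6|->5, |1|->1
Step 3: Attach original signs; sum ranks with positive sign and with negative sign.
W+ = 5 + 3 + 1 = 9
W- = 2 + 5 + 5 = 12
(Check: W+ + W- = 21 should equal n(n+1)/2 = 21.)
Step 4: Test statistic W = min(W+, W-) = 9.
Step 5: Ties in |d|, so use the tie-corrected normal approximation.
        E[W] = n(n+1)/4 = 6*7/4 = 10.5.
        Tie groups: |d|=6 (t=3); sum(t^3 - t) = 24.
        Var[W] = n(n+1)(2n+1)/24 - sum(t^3-t)/48 = 546/24 - 24/48 = 22.25.
        z = (W - E[W]) / sqrt(Var[W]) = (9 - 10.5) / 4.7170 = -0.3180.
        Two-sided p = 2*Phi(z) = 0.750485.
Step 6: alpha = 0.1. fail to reject H0.

W+ = 9, W- = 12, W = min = 9, p = 0.750485, fail to reject H0.


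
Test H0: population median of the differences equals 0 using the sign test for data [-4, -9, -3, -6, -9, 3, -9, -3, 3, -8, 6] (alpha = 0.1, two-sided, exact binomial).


Step 1: Discard zero differences. Original n = 11; n_eff = number of nonzero differences = 11.
Nonzero differences (with sign): -4, -9, -3, -6, -9, +3, -9, -3, +3, -8, +6
Step 2: Count signs: positive = 3, negative = 8.
Step 3: Under H0: P(positive) = 0.5, so the number of positives S ~ Bin(11, 0.5).
Step 4: Two-sided exact p-value = sum of Bin(11,0.5) probabilities at or below the observed probability = 0.226562.
Step 5: alpha = 0.1. fail to reject H0.

n_eff = 11, pos = 3, neg = 8, p = 0.226562, fail to reject H0.


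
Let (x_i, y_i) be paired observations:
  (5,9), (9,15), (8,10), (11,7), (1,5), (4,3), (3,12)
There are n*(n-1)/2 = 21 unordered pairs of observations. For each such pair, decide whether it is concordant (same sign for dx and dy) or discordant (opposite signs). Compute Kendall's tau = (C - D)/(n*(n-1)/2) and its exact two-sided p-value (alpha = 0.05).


Step 1: Enumerate the 21 unordered pairs (i,j) with i<j and classify each by sign(x_j-x_i) * sign(y_j-y_i).
  (1,2):dx=+4,dy=+6->C; (1,3):dx=+3,dy=+1->C; (1,4):dx=+6,dy=-2->D; (1,5):dx=-4,dy=-4->C
  (1,6):dx=-1,dy=-6->C; (1,7):dx=-2,dy=+3->D; (2,3):dx=-1,dy=-5->C; (2,4):dx=+2,dy=-8->D
  (2,5):dx=-8,dy=-10->C; (2,6):dx=-5,dy=-12->C; (2,7):dx=-6,dy=-3->C; (3,4):dx=+3,dy=-3->D
  (3,5):dx=-7,dy=-5->C; (3,6):dx=-4,dy=-7->C; (3,7):dx=-5,dy=+2->D; (4,5):dx=-10,dy=-2->C
  (4,6):dx=-7,dy=-4->C; (4,7):dx=-8,dy=+5->D; (5,6):dx=+3,dy=-2->D; (5,7):dx=+2,dy=+7->C
  (6,7):dx=-1,dy=+9->D
Step 2: C = 13, D = 8, total pairs = 21.
Step 3: tau = (C - D)/(n(n-1)/2) = (13 - 8)/21 = 0.238095.
Step 4: Exact two-sided p-value (enumerate n! = 5040 permutations of y under H0): p = 0.561905.
Step 5: alpha = 0.05. fail to reject H0.

tau_b = 0.2381 (C=13, D=8), p = 0.561905, fail to reject H0.


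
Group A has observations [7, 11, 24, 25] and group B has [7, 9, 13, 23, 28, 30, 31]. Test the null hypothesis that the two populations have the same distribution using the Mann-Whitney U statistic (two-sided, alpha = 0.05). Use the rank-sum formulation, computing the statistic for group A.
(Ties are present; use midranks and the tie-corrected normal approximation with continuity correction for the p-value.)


Step 1: Combine and sort all 11 observations; assign midranks.
sorted (value, group): (7,X), (7,Y), (9,Y), (11,X), (13,Y), (23,Y), (24,X), (25,X), (28,Y), (30,Y), (31,Y)
ranks: 7->1.5, 7->1.5, 9->3, 11->4, 13->5, 23->6, 24->7, 25->8, 28->9, 30->10, 31->11
Step 2: Rank sum for X: R1 = 1.5 + 4 + 7 + 8 = 20.5.
Step 3: U_X = R1 - n1(n1+1)/2 = 20.5 - 4*5/2 = 20.5 - 10 = 10.5.
       U_Y = n1*n2 - U_X = 28 - 10.5 = 17.5.
Step 4: Ties are present, so use the tie-corrected normal approximation (with continuity correction) for the p-value.
Step 5: p-value = 0.569872; compare to alpha = 0.05. fail to reject H0.

U_X = 10.5, p = 0.569872, fail to reject H0 at alpha = 0.05.


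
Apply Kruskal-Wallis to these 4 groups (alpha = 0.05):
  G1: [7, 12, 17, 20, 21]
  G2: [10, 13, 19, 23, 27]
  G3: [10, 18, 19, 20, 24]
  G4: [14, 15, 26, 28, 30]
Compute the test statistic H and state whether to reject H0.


Step 1: Combine all N = 20 observations and assign midranks.
sorted (value, group, rank): (7,G1,1), (10,G2,2.5), (10,G3,2.5), (12,G1,4), (13,G2,5), (14,G4,6), (15,G4,7), (17,G1,8), (18,G3,9), (19,G2,10.5), (19,G3,10.5), (20,G1,12.5), (20,G3,12.5), (21,G1,14), (23,G2,15), (24,G3,16), (26,G4,17), (27,G2,18), (28,G4,19), (30,G4,20)
Step 2: Sum ranks within each group.
R_1 = 39.5 (n_1 = 5)
R_2 = 51 (n_2 = 5)
R_3 = 50.5 (n_3 = 5)
R_4 = 69 (n_4 = 5)
Step 3: H = 12/(N(N+1)) * sum(R_i^2/n_i) - 3(N+1)
     = 12/(20*21) * (39.5^2/5 + 51^2/5 + 50.5^2/5 + 69^2/5) - 3*21
     = 0.028571 * 2294.5 - 63
     = 2.557143.
Step 4: Ties present; correction factor C = 1 - 18/(20^3 - 20) = 0.997744. Corrected H = 2.557143 / 0.997744 = 2.562924.
Step 5: Under H0, H ~ chi^2(3); p-value = 0.464027.
Step 6: alpha = 0.05. fail to reject H0.

H = 2.5629, df = 3, p = 0.464027, fail to reject H0.


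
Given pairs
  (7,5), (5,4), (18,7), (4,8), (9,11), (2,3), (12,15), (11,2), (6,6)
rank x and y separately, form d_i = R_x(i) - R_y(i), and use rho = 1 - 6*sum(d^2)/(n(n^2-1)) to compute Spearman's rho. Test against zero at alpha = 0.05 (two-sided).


Step 1: Rank x and y separately (midranks; no ties here).
rank(x): 7->5, 5->3, 18->9, 4->2, 9->6, 2->1, 12->8, 11->7, 6->4
rank(y): 5->4, 4->3, 7->6, 8->7, 11->8, 3->2, 15->9, 2->1, 6->5
Step 2: d_i = R_x(i) - R_y(i); compute d_i^2.
  (5-4)^2=1, (3-3)^2=0, (9-6)^2=9, (2-7)^2=25, (6-8)^2=4, (1-2)^2=1, (8-9)^2=1, (7-1)^2=36, (4-5)^2=1
sum(d^2) = 78.
Step 3: rho = 1 - 6*78 / (9*(9^2 - 1)) = 1 - 468/720 = 0.350000.
Step 4: Under H0, t = rho * sqrt((n-2)/(1-rho^2)) = 0.9885 ~ t(7).
Step 5: Two-sided p-value from the t-distribution with 7 df = 0.355820.
Step 6: alpha = 0.05. fail to reject H0.

rho = 0.3500, p = 0.355820, fail to reject H0 at alpha = 0.05.


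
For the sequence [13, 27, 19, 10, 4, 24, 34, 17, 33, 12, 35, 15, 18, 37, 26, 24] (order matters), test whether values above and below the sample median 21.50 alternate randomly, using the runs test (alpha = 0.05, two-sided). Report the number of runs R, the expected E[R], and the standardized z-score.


Step 1: Compute median = 21.50; label A = above, B = below.
Labels in order: BABBBAABABABBAAA  (n_A = 8, n_B = 8)
Step 2: Count runs R = 10.
Step 3: Under H0 (random ordering), E[R] = 2*n_A*n_B/(n_A+n_B) + 1 = 2*8*8/16 + 1 = 9.0000.
        Var[R] = 2*n_A*n_B*(2*n_A*n_B - n_A - n_B) / ((n_A+n_B)^2 * (n_A+n_B-1)) = 14336/3840 = 3.7333.
        SD[R] = 1.9322.
Step 4: Continuity-corrected z = (R - 0.5 - E[R]) / SD[R] = (10 - 0.5 - 9.0000) / 1.9322 = 0.2588.
Step 5: Two-sided p-value via normal approximation = 2*(1 - Phi(|z|)) = 0.795809.
Step 6: alpha = 0.05. fail to reject H0.

R = 10, z = 0.2588, p = 0.795809, fail to reject H0.


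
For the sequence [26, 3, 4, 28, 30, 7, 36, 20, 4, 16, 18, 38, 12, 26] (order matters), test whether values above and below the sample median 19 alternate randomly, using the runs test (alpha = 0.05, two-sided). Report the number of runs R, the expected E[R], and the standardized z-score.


Step 1: Compute median = 19; label A = above, B = below.
Labels in order: ABBAABAABBBABA  (n_A = 7, n_B = 7)
Step 2: Count runs R = 9.
Step 3: Under H0 (random ordering), E[R] = 2*n_A*n_B/(n_A+n_B) + 1 = 2*7*7/14 + 1 = 8.0000.
        Var[R] = 2*n_A*n_B*(2*n_A*n_B - n_A - n_B) / ((n_A+n_B)^2 * (n_A+n_B-1)) = 8232/2548 = 3.2308.
        SD[R] = 1.7974.
Step 4: Continuity-corrected z = (R - 0.5 - E[R]) / SD[R] = (9 - 0.5 - 8.0000) / 1.7974 = 0.2782.
Step 5: Two-sided p-value via normal approximation = 2*(1 - Phi(|z|)) = 0.780879.
Step 6: alpha = 0.05. fail to reject H0.

R = 9, z = 0.2782, p = 0.780879, fail to reject H0.


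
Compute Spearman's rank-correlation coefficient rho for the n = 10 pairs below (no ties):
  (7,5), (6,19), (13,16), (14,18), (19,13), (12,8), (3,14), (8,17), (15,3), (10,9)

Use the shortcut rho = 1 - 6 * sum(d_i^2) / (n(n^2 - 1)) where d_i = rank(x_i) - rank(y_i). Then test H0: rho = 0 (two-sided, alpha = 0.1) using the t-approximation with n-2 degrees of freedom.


Step 1: Rank x and y separately (midranks; no ties here).
rank(x): 7->3, 6->2, 13->7, 14->8, 19->10, 12->6, 3->1, 8->4, 15->9, 10->5
rank(y): 5->2, 19->10, 16->7, 18->9, 13->5, 8->3, 14->6, 17->8, 3->1, 9->4
Step 2: d_i = R_x(i) - R_y(i); compute d_i^2.
  (3-2)^2=1, (2-10)^2=64, (7-7)^2=0, (8-9)^2=1, (10-5)^2=25, (6-3)^2=9, (1-6)^2=25, (4-8)^2=16, (9-1)^2=64, (5-4)^2=1
sum(d^2) = 206.
Step 3: rho = 1 - 6*206 / (10*(10^2 - 1)) = 1 - 1236/990 = -0.248485.
Step 4: Under H0, t = rho * sqrt((n-2)/(1-rho^2)) = -0.7256 ~ t(8).
Step 5: Two-sided p-value from the t-distribution with 8 df = 0.488776.
Step 6: alpha = 0.1. fail to reject H0.

rho = -0.2485, p = 0.488776, fail to reject H0 at alpha = 0.1.


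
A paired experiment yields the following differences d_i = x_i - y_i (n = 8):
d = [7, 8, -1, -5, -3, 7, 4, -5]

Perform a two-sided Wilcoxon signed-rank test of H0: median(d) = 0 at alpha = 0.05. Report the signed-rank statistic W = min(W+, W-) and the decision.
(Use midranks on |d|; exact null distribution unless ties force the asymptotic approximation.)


Step 1: Drop any zero differences (none here) and take |d_i|.
|d| = [7, 8, 1, 5, 3, 7, 4, 5]
Step 2: Midrank |d_i| (ties get averaged ranks).
ranks: |7|->6.5, |8|->8, |1|->1, |5|->4.5, |3|->2, |7|->6.5, |4|->3, |5|->4.5
Step 3: Attach original signs; sum ranks with positive sign and with negative sign.
W+ = 6.5 + 8 + 6.5 + 3 = 24
W- = 1 + 4.5 + 2 + 4.5 = 12
(Check: W+ + W- = 36 should equal n(n+1)/2 = 36.)
Step 4: Test statistic W = min(W+, W-) = 12.
Step 5: Ties in |d|, so use the tie-corrected normal approximation.
        E[W] = n(n+1)/4 = 8*9/4 = 18.
        Tie groups: |d|=5 (t=2), |d|=7 (t=2); sum(t^3 - t) = 12.
        Var[W] = n(n+1)(2n+1)/24 - sum(t^3-t)/48 = 1224/24 - 12/48 = 50.75.
        z = (W - E[W]) / sqrt(Var[W]) = (12 - 18) / 7.1239 = -0.8422.
        Two-sided p = 2*Phi(z) = 0.399656.
Step 6: alpha = 0.05. fail to reject H0.

W+ = 24, W- = 12, W = min = 12, p = 0.399656, fail to reject H0.


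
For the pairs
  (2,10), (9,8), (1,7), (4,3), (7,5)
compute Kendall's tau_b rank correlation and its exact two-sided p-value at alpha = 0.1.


Step 1: Enumerate the 10 unordered pairs (i,j) with i<j and classify each by sign(x_j-x_i) * sign(y_j-y_i).
  (1,2):dx=+7,dy=-2->D; (1,3):dx=-1,dy=-3->C; (1,4):dx=+2,dy=-7->D; (1,5):dx=+5,dy=-5->D
  (2,3):dx=-8,dy=-1->C; (2,4):dx=-5,dy=-5->C; (2,5):dx=-2,dy=-3->C; (3,4):dx=+3,dy=-4->D
  (3,5):dx=+6,dy=-2->D; (4,5):dx=+3,dy=+2->C
Step 2: C = 5, D = 5, total pairs = 10.
Step 3: tau = (C - D)/(n(n-1)/2) = (5 - 5)/10 = 0.000000.
Step 4: Exact two-sided p-value (enumerate n! = 120 permutations of y under H0): p = 1.000000.
Step 5: alpha = 0.1. fail to reject H0.

tau_b = 0.0000 (C=5, D=5), p = 1.000000, fail to reject H0.


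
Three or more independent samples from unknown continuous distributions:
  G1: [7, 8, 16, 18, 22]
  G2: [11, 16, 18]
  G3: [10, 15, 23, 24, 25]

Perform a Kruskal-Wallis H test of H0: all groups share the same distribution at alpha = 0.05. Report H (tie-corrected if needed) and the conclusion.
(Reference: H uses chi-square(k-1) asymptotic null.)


Step 1: Combine all N = 13 observations and assign midranks.
sorted (value, group, rank): (7,G1,1), (8,G1,2), (10,G3,3), (11,G2,4), (15,G3,5), (16,G1,6.5), (16,G2,6.5), (18,G1,8.5), (18,G2,8.5), (22,G1,10), (23,G3,11), (24,G3,12), (25,G3,13)
Step 2: Sum ranks within each group.
R_1 = 28 (n_1 = 5)
R_2 = 19 (n_2 = 3)
R_3 = 44 (n_3 = 5)
Step 3: H = 12/(N(N+1)) * sum(R_i^2/n_i) - 3(N+1)
     = 12/(13*14) * (28^2/5 + 19^2/3 + 44^2/5) - 3*14
     = 0.065934 * 664.333 - 42
     = 1.802198.
Step 4: Ties present; correction factor C = 1 - 12/(13^3 - 13) = 0.994505. Corrected H = 1.802198 / 0.994505 = 1.812155.
Step 5: Under H0, H ~ chi^2(2); p-value = 0.404106.
Step 6: alpha = 0.05. fail to reject H0.

H = 1.8122, df = 2, p = 0.404106, fail to reject H0.


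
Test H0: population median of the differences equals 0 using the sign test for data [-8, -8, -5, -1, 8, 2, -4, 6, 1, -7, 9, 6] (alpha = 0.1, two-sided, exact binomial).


Step 1: Discard zero differences. Original n = 12; n_eff = number of nonzero differences = 12.
Nonzero differences (with sign): -8, -8, -5, -1, +8, +2, -4, +6, +1, -7, +9, +6
Step 2: Count signs: positive = 6, negative = 6.
Step 3: Under H0: P(positive) = 0.5, so the number of positives S ~ Bin(12, 0.5).
Step 4: Two-sided exact p-value = sum of Bin(12,0.5) probabilities at or below the observed probability = 1.000000.
Step 5: alpha = 0.1. fail to reject H0.

n_eff = 12, pos = 6, neg = 6, p = 1.000000, fail to reject H0.


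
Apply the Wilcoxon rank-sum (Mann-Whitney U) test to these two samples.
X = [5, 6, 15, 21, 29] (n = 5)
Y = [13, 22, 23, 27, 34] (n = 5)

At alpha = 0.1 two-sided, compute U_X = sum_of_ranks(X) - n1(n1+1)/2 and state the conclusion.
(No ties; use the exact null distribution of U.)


Step 1: Combine and sort all 10 observations; assign midranks.
sorted (value, group): (5,X), (6,X), (13,Y), (15,X), (21,X), (22,Y), (23,Y), (27,Y), (29,X), (34,Y)
ranks: 5->1, 6->2, 13->3, 15->4, 21->5, 22->6, 23->7, 27->8, 29->9, 34->10
Step 2: Rank sum for X: R1 = 1 + 2 + 4 + 5 + 9 = 21.
Step 3: U_X = R1 - n1(n1+1)/2 = 21 - 5*6/2 = 21 - 15 = 6.
       U_Y = n1*n2 - U_X = 25 - 6 = 19.
Step 4: No ties, so the exact null distribution of U (based on enumerating the C(10,5) = 252 equally likely rank assignments) gives the two-sided p-value.
Step 5: p-value = 0.222222; compare to alpha = 0.1. fail to reject H0.

U_X = 6, p = 0.222222, fail to reject H0 at alpha = 0.1.


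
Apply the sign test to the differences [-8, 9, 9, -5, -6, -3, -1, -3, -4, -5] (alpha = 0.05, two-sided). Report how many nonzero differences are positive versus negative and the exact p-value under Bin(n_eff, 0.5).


Step 1: Discard zero differences. Original n = 10; n_eff = number of nonzero differences = 10.
Nonzero differences (with sign): -8, +9, +9, -5, -6, -3, -1, -3, -4, -5
Step 2: Count signs: positive = 2, negative = 8.
Step 3: Under H0: P(positive) = 0.5, so the number of positives S ~ Bin(10, 0.5).
Step 4: Two-sided exact p-value = sum of Bin(10,0.5) probabilities at or below the observed probability = 0.109375.
Step 5: alpha = 0.05. fail to reject H0.

n_eff = 10, pos = 2, neg = 8, p = 0.109375, fail to reject H0.


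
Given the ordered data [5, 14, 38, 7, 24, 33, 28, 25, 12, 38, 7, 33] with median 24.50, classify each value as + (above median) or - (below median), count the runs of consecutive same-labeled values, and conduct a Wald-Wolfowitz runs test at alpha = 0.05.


Step 1: Compute median = 24.50; label A = above, B = below.
Labels in order: BBABBAAABABA  (n_A = 6, n_B = 6)
Step 2: Count runs R = 8.
Step 3: Under H0 (random ordering), E[R] = 2*n_A*n_B/(n_A+n_B) + 1 = 2*6*6/12 + 1 = 7.0000.
        Var[R] = 2*n_A*n_B*(2*n_A*n_B - n_A - n_B) / ((n_A+n_B)^2 * (n_A+n_B-1)) = 4320/1584 = 2.7273.
        SD[R] = 1.6514.
Step 4: Continuity-corrected z = (R - 0.5 - E[R]) / SD[R] = (8 - 0.5 - 7.0000) / 1.6514 = 0.3028.
Step 5: Two-sided p-value via normal approximation = 2*(1 - Phi(|z|)) = 0.762069.
Step 6: alpha = 0.05. fail to reject H0.

R = 8, z = 0.3028, p = 0.762069, fail to reject H0.


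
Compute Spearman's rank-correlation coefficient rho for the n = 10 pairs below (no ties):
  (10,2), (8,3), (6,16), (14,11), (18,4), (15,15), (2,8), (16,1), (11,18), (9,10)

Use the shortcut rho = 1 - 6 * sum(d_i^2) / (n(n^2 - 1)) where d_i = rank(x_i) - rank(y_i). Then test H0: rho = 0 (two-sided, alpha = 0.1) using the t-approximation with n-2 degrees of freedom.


Step 1: Rank x and y separately (midranks; no ties here).
rank(x): 10->5, 8->3, 6->2, 14->7, 18->10, 15->8, 2->1, 16->9, 11->6, 9->4
rank(y): 2->2, 3->3, 16->9, 11->7, 4->4, 15->8, 8->5, 1->1, 18->10, 10->6
Step 2: d_i = R_x(i) - R_y(i); compute d_i^2.
  (5-2)^2=9, (3-3)^2=0, (2-9)^2=49, (7-7)^2=0, (10-4)^2=36, (8-8)^2=0, (1-5)^2=16, (9-1)^2=64, (6-10)^2=16, (4-6)^2=4
sum(d^2) = 194.
Step 3: rho = 1 - 6*194 / (10*(10^2 - 1)) = 1 - 1164/990 = -0.175758.
Step 4: Under H0, t = rho * sqrt((n-2)/(1-rho^2)) = -0.5050 ~ t(8).
Step 5: Two-sided p-value from the t-distribution with 8 df = 0.627188.
Step 6: alpha = 0.1. fail to reject H0.

rho = -0.1758, p = 0.627188, fail to reject H0 at alpha = 0.1.


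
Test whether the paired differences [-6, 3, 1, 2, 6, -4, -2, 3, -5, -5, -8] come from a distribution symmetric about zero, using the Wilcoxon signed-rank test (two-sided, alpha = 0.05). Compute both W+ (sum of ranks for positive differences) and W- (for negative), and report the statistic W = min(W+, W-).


Step 1: Drop any zero differences (none here) and take |d_i|.
|d| = [6, 3, 1, 2, 6, 4, 2, 3, 5, 5, 8]
Step 2: Midrank |d_i| (ties get averaged ranks).
ranks: |6|->9.5, |3|->4.5, |1|->1, |2|->2.5, |6|->9.5, |4|->6, |2|->2.5, |3|->4.5, |5|->7.5, |5|->7.5, |8|->11
Step 3: Attach original signs; sum ranks with positive sign and with negative sign.
W+ = 4.5 + 1 + 2.5 + 9.5 + 4.5 = 22
W- = 9.5 + 6 + 2.5 + 7.5 + 7.5 + 11 = 44
(Check: W+ + W- = 66 should equal n(n+1)/2 = 66.)
Step 4: Test statistic W = min(W+, W-) = 22.
Step 5: Ties in |d|, so use the tie-corrected normal approximation.
        E[W] = n(n+1)/4 = 11*12/4 = 33.
        Tie groups: |d|=2 (t=2), |d|=3 (t=2), |d|=5 (t=2), |d|=6 (t=2); sum(t^3 - t) = 24.
        Var[W] = n(n+1)(2n+1)/24 - sum(t^3-t)/48 = 3036/24 - 24/48 = 126.
        z = (W - E[W]) / sqrt(Var[W]) = (22 - 33) / 11.2250 = -0.9800.
        Two-sided p = 2*Phi(z) = 0.327107.
Step 6: alpha = 0.05. fail to reject H0.

W+ = 22, W- = 44, W = min = 22, p = 0.327107, fail to reject H0.


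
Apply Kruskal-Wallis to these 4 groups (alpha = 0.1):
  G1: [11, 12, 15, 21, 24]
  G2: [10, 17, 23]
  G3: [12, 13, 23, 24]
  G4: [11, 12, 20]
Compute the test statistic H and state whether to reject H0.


Step 1: Combine all N = 15 observations and assign midranks.
sorted (value, group, rank): (10,G2,1), (11,G1,2.5), (11,G4,2.5), (12,G1,5), (12,G3,5), (12,G4,5), (13,G3,7), (15,G1,8), (17,G2,9), (20,G4,10), (21,G1,11), (23,G2,12.5), (23,G3,12.5), (24,G1,14.5), (24,G3,14.5)
Step 2: Sum ranks within each group.
R_1 = 41 (n_1 = 5)
R_2 = 22.5 (n_2 = 3)
R_3 = 39 (n_3 = 4)
R_4 = 17.5 (n_4 = 3)
Step 3: H = 12/(N(N+1)) * sum(R_i^2/n_i) - 3(N+1)
     = 12/(15*16) * (41^2/5 + 22.5^2/3 + 39^2/4 + 17.5^2/3) - 3*16
     = 0.050000 * 987.283 - 48
     = 1.364167.
Step 4: Ties present; correction factor C = 1 - 42/(15^3 - 15) = 0.987500. Corrected H = 1.364167 / 0.987500 = 1.381435.
Step 5: Under H0, H ~ chi^2(3); p-value = 0.709892.
Step 6: alpha = 0.1. fail to reject H0.

H = 1.3814, df = 3, p = 0.709892, fail to reject H0.


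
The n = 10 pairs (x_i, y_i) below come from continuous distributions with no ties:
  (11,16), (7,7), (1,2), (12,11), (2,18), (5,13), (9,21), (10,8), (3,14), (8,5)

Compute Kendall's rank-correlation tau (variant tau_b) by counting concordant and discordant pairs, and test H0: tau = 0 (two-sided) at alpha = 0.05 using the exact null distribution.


Step 1: Enumerate the 45 unordered pairs (i,j) with i<j and classify each by sign(x_j-x_i) * sign(y_j-y_i).
  (1,2):dx=-4,dy=-9->C; (1,3):dx=-10,dy=-14->C; (1,4):dx=+1,dy=-5->D; (1,5):dx=-9,dy=+2->D
  (1,6):dx=-6,dy=-3->C; (1,7):dx=-2,dy=+5->D; (1,8):dx=-1,dy=-8->C; (1,9):dx=-8,dy=-2->C
  (1,10):dx=-3,dy=-11->C; (2,3):dx=-6,dy=-5->C; (2,4):dx=+5,dy=+4->C; (2,5):dx=-5,dy=+11->D
  (2,6):dx=-2,dy=+6->D; (2,7):dx=+2,dy=+14->C; (2,8):dx=+3,dy=+1->C; (2,9):dx=-4,dy=+7->D
  (2,10):dx=+1,dy=-2->D; (3,4):dx=+11,dy=+9->C; (3,5):dx=+1,dy=+16->C; (3,6):dx=+4,dy=+11->C
  (3,7):dx=+8,dy=+19->C; (3,8):dx=+9,dy=+6->C; (3,9):dx=+2,dy=+12->C; (3,10):dx=+7,dy=+3->C
  (4,5):dx=-10,dy=+7->D; (4,6):dx=-7,dy=+2->D; (4,7):dx=-3,dy=+10->D; (4,8):dx=-2,dy=-3->C
  (4,9):dx=-9,dy=+3->D; (4,10):dx=-4,dy=-6->C; (5,6):dx=+3,dy=-5->D; (5,7):dx=+7,dy=+3->C
  (5,8):dx=+8,dy=-10->D; (5,9):dx=+1,dy=-4->D; (5,10):dx=+6,dy=-13->D; (6,7):dx=+4,dy=+8->C
  (6,8):dx=+5,dy=-5->D; (6,9):dx=-2,dy=+1->D; (6,10):dx=+3,dy=-8->D; (7,8):dx=+1,dy=-13->D
  (7,9):dx=-6,dy=-7->C; (7,10):dx=-1,dy=-16->C; (8,9):dx=-7,dy=+6->D; (8,10):dx=-2,dy=-3->C
  (9,10):dx=+5,dy=-9->D
Step 2: C = 24, D = 21, total pairs = 45.
Step 3: tau = (C - D)/(n(n-1)/2) = (24 - 21)/45 = 0.066667.
Step 4: Exact two-sided p-value (enumerate n! = 3628800 permutations of y under H0): p = 0.861801.
Step 5: alpha = 0.05. fail to reject H0.

tau_b = 0.0667 (C=24, D=21), p = 0.861801, fail to reject H0.


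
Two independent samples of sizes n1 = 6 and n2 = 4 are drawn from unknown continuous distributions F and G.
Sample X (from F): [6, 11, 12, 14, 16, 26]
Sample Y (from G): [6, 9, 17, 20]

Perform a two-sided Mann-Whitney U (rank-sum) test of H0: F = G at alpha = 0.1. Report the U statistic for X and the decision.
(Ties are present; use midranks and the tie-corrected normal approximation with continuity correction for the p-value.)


Step 1: Combine and sort all 10 observations; assign midranks.
sorted (value, group): (6,X), (6,Y), (9,Y), (11,X), (12,X), (14,X), (16,X), (17,Y), (20,Y), (26,X)
ranks: 6->1.5, 6->1.5, 9->3, 11->4, 12->5, 14->6, 16->7, 17->8, 20->9, 26->10
Step 2: Rank sum for X: R1 = 1.5 + 4 + 5 + 6 + 7 + 10 = 33.5.
Step 3: U_X = R1 - n1(n1+1)/2 = 33.5 - 6*7/2 = 33.5 - 21 = 12.5.
       U_Y = n1*n2 - U_X = 24 - 12.5 = 11.5.
Step 4: Ties are present, so use the tie-corrected normal approximation (with continuity correction) for the p-value.
Step 5: p-value = 1.000000; compare to alpha = 0.1. fail to reject H0.

U_X = 12.5, p = 1.000000, fail to reject H0 at alpha = 0.1.
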